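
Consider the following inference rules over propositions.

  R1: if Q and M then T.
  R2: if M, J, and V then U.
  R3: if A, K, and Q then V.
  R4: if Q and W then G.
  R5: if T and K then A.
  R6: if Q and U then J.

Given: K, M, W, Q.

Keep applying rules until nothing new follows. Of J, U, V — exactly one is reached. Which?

V

Q and M hold, so T follows (R1).
From T and K, R5 gives A.
A, K, and Q hold, so V follows (R3).
U would need M, J, and V (R2), but J is never established. J would need Q and U (R6), but U is never established.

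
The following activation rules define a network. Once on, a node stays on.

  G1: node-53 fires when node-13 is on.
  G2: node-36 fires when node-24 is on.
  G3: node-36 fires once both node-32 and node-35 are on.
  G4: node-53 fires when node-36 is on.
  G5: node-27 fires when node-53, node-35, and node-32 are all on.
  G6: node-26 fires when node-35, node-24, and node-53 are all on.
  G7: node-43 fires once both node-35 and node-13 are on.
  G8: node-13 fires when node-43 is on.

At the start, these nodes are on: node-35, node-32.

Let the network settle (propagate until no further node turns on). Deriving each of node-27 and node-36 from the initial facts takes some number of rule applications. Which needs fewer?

node-36: node-32 and node-35 are on, so node-36 fires (G3). [1 rule application]
node-27: node-32 and node-35 are on, so node-36 fires (G3). G4: node-36 on → node-53 on. G5: node-53, node-35, and node-32 on → node-27 on. [3 rule applications]
node-36 needs fewer.

node-36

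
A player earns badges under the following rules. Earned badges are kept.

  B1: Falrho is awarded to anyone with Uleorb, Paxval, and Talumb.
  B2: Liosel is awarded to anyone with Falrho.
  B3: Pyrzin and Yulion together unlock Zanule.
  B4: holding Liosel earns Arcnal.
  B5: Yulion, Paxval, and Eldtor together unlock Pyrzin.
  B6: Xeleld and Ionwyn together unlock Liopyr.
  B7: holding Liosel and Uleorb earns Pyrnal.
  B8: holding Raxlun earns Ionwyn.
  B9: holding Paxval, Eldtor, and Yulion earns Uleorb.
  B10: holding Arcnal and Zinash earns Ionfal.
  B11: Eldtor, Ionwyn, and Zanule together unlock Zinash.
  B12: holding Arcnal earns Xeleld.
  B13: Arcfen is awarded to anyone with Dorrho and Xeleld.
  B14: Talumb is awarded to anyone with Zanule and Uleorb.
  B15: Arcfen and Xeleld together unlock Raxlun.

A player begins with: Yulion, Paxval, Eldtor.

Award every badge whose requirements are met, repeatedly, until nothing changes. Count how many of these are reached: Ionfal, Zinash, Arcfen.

0

Ionfal would need Arcnal and Zinash (B10), but Zinash is never earned.
Zinash would need Eldtor, Ionwyn, and Zanule (B11), but Ionwyn is never earned.
Arcfen would need Dorrho and Xeleld (B13), but Dorrho is never earned.
None of the 3 are reached.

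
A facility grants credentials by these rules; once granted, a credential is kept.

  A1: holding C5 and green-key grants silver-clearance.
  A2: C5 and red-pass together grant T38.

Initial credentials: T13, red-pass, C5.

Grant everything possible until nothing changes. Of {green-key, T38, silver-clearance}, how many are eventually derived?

Holding C5 and red-pass grants T38 (A2).
No rule produces green-key, and it is not given.
T38: reached.
silver-clearance would need C5 and green-key (A1), but green-key is never granted.
Reached: T38 — 1 of the 3.

1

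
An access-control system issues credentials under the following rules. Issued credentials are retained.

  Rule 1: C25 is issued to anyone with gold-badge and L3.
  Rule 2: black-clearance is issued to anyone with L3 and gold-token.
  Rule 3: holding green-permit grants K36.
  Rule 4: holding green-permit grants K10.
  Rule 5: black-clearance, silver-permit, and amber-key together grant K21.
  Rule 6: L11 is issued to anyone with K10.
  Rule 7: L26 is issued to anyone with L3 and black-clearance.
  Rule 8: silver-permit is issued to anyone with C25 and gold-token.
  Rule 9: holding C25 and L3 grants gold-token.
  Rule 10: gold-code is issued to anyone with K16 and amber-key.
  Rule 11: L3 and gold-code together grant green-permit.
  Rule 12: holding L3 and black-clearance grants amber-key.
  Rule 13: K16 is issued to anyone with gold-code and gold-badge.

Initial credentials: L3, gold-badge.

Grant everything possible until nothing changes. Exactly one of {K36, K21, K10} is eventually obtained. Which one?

K21

Holding gold-badge and L3 grants C25 (Rule 1).
Holding C25 and L3 grants gold-token (Rule 9).
Holding C25 and gold-token grants silver-permit (Rule 8).
Holding L3 and gold-token grants black-clearance (Rule 2).
Holding L3 and black-clearance grants amber-key (Rule 12).
Holding black-clearance, silver-permit, and amber-key grants K21 (Rule 5).
K36 would need green-permit (Rule 3), but green-permit is never granted. K10 would need green-permit (Rule 4), but green-permit is never granted.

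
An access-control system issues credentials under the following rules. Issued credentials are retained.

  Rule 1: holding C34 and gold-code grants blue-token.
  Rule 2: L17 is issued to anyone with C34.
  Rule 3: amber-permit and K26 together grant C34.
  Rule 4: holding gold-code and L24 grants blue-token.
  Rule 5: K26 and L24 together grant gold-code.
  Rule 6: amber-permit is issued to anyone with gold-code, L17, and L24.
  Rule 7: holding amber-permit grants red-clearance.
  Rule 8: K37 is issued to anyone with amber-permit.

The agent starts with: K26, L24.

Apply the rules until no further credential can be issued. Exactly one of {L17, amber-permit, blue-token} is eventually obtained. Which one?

Holding K26 and L24 grants gold-code (Rule 5).
Holding gold-code and L24 grants blue-token (Rule 4).
L17 would need C34 (Rule 2), but C34 is never granted. amber-permit would need gold-code, L17, and L24 (Rule 6), but L17 is never granted.

blue-token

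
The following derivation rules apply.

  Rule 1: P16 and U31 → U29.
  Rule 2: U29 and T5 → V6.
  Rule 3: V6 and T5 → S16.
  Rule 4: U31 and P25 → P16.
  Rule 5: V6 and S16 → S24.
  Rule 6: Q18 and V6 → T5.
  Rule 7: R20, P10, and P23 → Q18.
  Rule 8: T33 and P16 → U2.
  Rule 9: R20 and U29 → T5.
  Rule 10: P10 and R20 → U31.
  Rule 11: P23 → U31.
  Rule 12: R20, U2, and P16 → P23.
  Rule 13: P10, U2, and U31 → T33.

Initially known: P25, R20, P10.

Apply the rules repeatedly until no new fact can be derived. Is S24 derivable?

P10 and R20 hold, so U31 follows (Rule 10).
From U31 and P25, Rule 4 gives P16.
P16 and U31 hold, so U29 follows (Rule 1).
R20 and U29 hold, so T5 follows (Rule 9).
U29 and T5 hold, so V6 follows (Rule 2).
From V6 and T5, Rule 3 gives S16.
V6 and S16 hold, so S24 follows (Rule 5).

Yes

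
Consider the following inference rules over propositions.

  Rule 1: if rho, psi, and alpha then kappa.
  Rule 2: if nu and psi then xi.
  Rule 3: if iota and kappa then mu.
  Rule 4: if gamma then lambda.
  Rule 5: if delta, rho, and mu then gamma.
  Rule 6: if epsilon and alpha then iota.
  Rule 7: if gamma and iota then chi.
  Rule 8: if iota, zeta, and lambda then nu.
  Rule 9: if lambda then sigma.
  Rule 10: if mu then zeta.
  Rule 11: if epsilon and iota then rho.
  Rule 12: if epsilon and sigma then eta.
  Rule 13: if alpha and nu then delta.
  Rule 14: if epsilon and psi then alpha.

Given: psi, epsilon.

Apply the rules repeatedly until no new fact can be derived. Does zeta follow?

From epsilon and psi, Rule 14 gives alpha.
From epsilon and alpha, Rule 6 gives iota.
epsilon and iota hold, so rho follows (Rule 11).
rho, psi, and alpha hold, so kappa follows (Rule 1).
iota and kappa hold, so mu follows (Rule 3).
mu holds, so zeta follows (Rule 10).

Yes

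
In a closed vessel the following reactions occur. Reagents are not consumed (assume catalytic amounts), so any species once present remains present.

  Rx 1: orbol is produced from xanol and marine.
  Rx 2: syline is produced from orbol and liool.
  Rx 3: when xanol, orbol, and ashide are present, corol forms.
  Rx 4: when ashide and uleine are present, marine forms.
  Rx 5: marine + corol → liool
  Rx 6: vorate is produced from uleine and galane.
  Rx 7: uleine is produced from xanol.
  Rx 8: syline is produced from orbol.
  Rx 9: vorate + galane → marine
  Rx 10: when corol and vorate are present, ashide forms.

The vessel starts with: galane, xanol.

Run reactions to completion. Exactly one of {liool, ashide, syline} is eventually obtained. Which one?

syline

xanol present → uleine forms (Rx 7).
uleine and galane present → vorate forms (Rx 6).
vorate and galane present → marine forms (Rx 9).
xanol and marine present → orbol forms (Rx 1).
orbol present → syline forms (Rx 8).
ashide would need corol and vorate (Rx 10), but corol never forms. liool would need marine and corol (Rx 5), but corol never forms.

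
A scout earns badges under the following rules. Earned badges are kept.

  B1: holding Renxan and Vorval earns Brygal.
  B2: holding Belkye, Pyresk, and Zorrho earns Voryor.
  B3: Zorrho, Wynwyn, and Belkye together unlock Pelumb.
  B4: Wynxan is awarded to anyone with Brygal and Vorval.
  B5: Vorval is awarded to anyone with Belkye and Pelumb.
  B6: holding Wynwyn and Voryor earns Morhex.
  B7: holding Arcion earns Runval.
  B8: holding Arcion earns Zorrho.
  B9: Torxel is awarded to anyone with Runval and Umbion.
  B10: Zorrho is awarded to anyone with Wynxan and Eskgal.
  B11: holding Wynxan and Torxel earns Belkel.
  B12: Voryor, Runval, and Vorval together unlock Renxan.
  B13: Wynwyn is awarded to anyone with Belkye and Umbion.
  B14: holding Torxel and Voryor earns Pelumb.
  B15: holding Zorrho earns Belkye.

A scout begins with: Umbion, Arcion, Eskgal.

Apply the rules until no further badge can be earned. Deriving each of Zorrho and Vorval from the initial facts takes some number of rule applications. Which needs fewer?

Zorrho: With Arcion, Zorrho is earned (B8). [1 rule application]
Vorval: With Arcion, Zorrho is earned (B8). With Zorrho, Belkye is earned (B15). With Belkye and Umbion, Wynwyn is earned (B13). With Zorrho, Wynwyn, and Belkye, Pelumb is earned (B3). With Belkye and Pelumb, Vorval is earned (B5). [5 rule applications]
Zorrho needs fewer.

Zorrho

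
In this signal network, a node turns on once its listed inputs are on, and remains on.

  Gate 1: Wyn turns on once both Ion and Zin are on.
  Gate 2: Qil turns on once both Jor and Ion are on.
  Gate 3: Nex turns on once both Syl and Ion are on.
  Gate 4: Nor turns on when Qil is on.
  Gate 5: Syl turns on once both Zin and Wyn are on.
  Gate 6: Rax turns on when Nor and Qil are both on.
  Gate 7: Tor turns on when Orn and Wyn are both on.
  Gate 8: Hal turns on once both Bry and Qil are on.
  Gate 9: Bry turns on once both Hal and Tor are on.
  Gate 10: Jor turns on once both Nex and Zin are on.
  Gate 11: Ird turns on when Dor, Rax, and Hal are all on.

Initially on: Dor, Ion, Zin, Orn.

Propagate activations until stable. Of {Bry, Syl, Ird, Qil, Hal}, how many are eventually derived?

2

Gate 1: Ion and Zin on → Wyn on.
Zin and Wyn are on, so Syl turns on (Gate 5).
Syl and Ion are on, so Nex turns on (Gate 3).
Gate 10: Nex and Zin on → Jor on.
Gate 2: Jor and Ion on → Qil on.
Bry would need Hal and Tor (Gate 9), but Hal never turns on.
Syl: reached.
Ird would need Dor, Rax, and Hal (Gate 11), but Hal never turns on.
Qil: reached.
Hal would need Bry and Qil (Gate 8), but Bry never turns on.
Reached: Syl and Qil — 2 of the 5.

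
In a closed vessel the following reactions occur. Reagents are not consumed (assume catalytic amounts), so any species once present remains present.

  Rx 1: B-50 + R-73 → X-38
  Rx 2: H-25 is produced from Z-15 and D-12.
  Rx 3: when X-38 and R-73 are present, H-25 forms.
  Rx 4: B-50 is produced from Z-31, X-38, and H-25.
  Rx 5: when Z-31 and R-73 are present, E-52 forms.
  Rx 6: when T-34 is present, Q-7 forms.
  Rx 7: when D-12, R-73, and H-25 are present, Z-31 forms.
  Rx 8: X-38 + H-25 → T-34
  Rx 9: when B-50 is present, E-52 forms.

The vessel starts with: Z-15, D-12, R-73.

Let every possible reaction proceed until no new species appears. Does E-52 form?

Yes

Z-15 and D-12 present → H-25 forms (Rx 2).
D-12, R-73, and H-25 present → Z-31 forms (Rx 7).
Z-31 and R-73 present → E-52 forms (Rx 5).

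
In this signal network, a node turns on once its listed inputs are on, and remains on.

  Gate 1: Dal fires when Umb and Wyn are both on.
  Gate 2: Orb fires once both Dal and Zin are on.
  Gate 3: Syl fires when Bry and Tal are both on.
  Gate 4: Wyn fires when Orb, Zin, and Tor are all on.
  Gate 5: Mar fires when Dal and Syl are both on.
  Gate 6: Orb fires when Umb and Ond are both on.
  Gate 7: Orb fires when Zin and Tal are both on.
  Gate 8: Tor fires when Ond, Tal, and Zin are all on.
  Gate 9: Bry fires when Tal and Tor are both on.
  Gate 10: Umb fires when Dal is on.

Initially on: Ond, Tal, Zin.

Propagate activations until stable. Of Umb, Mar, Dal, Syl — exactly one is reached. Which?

Syl

Gate 8: Ond, Tal, and Zin on → Tor on.
Tal and Tor are on, so Bry fires (Gate 9).
Gate 3: Bry and Tal on → Syl on.
Umb would need Dal (Gate 10), but Dal never turns on. Dal would need Umb and Wyn (Gate 1), but Umb never turns on. Mar would need Dal and Syl (Gate 5), but Dal never turns on.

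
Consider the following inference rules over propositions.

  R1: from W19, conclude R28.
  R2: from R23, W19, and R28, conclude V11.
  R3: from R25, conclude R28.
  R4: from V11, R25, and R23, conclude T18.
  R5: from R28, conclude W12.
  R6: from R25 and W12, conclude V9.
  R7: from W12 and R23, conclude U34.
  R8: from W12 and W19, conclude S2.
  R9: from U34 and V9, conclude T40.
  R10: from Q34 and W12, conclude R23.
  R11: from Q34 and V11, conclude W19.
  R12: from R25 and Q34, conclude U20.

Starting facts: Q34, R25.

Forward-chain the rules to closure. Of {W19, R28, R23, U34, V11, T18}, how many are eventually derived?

From R25, R3 gives R28.
R28 holds, so W12 follows (R5).
Q34 and W12 hold, so R23 follows (R10).
W12 and R23 hold, so U34 follows (R7).
W19 would need Q34 and V11 (R11), but V11 is never established.
R28: reached.
R23: reached.
U34: reached.
V11 would need R23, W19, and R28 (R2), but W19 is never established.
T18 would need V11, R25, and R23 (R4), but V11 is never established.
Reached: R28, R23, and U34 — 3 of the 6.

3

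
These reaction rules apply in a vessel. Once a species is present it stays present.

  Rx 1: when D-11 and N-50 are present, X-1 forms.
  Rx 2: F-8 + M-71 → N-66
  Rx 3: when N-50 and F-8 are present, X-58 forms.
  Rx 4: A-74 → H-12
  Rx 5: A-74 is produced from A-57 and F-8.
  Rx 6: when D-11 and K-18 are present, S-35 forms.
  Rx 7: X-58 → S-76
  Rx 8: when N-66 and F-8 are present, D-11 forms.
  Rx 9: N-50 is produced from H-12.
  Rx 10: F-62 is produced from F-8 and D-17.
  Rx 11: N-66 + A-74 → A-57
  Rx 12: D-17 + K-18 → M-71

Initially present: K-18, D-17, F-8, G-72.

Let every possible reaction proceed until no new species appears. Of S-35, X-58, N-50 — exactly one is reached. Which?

S-35

D-17 and K-18 present → M-71 forms (Rx 12).
F-8 and M-71 present → N-66 forms (Rx 2).
N-66 and F-8 present → D-11 forms (Rx 8).
D-11 and K-18 present → S-35 forms (Rx 6).
N-50 would need H-12 (Rx 9), but H-12 never forms. X-58 would need N-50 and F-8 (Rx 3), but N-50 never forms.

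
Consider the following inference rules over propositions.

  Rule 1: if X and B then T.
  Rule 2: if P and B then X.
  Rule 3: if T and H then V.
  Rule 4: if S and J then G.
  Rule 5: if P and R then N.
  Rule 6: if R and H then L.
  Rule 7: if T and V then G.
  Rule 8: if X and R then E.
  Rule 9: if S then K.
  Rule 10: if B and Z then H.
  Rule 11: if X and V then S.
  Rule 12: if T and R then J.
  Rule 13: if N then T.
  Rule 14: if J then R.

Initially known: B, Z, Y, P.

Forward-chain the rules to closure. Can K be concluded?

From P and B, Rule 2 gives X.
From B and Z, Rule 10 gives H.
X and B hold, so T follows (Rule 1).
T and H hold, so V follows (Rule 3).
X and V hold, so S follows (Rule 11).
S holds, so K follows (Rule 9).

Yes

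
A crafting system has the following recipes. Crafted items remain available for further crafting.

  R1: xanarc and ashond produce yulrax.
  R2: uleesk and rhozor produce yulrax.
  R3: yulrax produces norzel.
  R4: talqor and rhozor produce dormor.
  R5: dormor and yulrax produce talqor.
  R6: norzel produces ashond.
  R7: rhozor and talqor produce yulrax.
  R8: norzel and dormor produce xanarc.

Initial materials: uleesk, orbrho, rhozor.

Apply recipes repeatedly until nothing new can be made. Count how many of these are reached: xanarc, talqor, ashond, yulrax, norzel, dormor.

uleesk and rhozor → yulrax (R2).
Using R3, yulrax makes norzel.
Using R6, norzel makes ashond.
xanarc would need norzel and dormor (R8), but dormor is never obtained.
talqor would need dormor and yulrax (R5), but dormor is never obtained.
ashond: reached.
yulrax: reached.
norzel: reached.
dormor would need talqor and rhozor (R4), but talqor is never obtained.
Reached: ashond, yulrax, and norzel — 3 of the 6.

3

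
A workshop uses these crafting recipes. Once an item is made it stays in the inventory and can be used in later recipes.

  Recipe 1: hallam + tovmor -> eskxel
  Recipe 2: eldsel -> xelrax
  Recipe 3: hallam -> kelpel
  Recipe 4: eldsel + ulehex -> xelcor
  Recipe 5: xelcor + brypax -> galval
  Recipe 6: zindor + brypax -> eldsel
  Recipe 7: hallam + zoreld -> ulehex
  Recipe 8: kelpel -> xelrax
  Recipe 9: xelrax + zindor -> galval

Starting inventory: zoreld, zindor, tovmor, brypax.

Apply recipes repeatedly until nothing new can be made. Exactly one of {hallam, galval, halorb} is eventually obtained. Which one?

galval

Using Recipe 6, zindor and brypax make eldsel.
Using Recipe 2, eldsel makes xelrax.
xelrax + zindor -> galval (Recipe 9).
No rule produces halorb, and it is not given. No rule produces hallam, and it is not given.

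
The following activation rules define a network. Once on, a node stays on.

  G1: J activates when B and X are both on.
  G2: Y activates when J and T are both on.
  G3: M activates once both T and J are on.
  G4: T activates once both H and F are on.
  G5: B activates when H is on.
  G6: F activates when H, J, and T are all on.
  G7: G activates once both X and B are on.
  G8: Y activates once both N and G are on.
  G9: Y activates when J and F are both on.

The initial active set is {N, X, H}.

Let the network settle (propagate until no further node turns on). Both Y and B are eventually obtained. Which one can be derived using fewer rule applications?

B: G5: H on → B on. [1 rule application]
Y: G5: H on → B on. G7: X and B on → G on. G8: N and G on → Y on. [3 rule applications]
B needs fewer.

B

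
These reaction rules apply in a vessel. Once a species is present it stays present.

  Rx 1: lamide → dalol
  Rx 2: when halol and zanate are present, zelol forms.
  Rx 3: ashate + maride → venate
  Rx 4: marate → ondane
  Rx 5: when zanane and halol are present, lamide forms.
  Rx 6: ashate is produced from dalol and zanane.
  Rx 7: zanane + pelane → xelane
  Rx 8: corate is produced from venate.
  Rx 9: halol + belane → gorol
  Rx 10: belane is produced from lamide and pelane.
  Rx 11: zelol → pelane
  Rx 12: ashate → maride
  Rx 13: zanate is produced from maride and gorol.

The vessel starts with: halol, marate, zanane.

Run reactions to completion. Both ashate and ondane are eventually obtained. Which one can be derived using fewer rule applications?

ondane: marate present → ondane forms (Rx 4). [1 rule application]
ashate: zanane and halol present → lamide forms (Rx 5). lamide present → dalol forms (Rx 1). dalol and zanane present → ashate forms (Rx 6). [3 rule applications]
ondane needs fewer.

ondane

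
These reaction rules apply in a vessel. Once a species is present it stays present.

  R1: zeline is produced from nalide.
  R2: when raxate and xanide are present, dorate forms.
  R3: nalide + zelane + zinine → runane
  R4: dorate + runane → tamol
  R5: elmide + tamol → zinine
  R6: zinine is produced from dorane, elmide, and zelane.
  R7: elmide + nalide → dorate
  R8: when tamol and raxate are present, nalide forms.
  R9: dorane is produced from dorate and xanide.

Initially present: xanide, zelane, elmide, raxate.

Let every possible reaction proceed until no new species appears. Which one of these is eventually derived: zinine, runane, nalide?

zinine

raxate and xanide present → dorate forms (R2).
dorate and xanide present → dorane forms (R9).
dorane, elmide, and zelane present → zinine forms (R6).
runane would need nalide, zelane, and zinine (R3), but nalide never forms. nalide would need tamol and raxate (R8), but tamol never forms.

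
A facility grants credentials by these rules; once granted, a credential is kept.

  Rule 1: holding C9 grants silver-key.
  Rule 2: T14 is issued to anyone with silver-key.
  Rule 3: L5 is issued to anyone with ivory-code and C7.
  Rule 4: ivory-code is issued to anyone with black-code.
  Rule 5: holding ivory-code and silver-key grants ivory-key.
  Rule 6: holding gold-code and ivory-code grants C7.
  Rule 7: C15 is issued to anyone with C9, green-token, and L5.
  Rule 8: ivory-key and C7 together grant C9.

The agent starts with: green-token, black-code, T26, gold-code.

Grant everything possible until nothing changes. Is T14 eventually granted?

No

T14 would need silver-key (Rule 2), but silver-key is never granted.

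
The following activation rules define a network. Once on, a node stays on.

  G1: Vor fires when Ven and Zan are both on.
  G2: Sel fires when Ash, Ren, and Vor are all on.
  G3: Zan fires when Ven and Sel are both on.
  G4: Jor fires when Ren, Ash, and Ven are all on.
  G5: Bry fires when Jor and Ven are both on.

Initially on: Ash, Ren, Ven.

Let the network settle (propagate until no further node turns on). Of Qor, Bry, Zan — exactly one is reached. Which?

Bry

G4: Ren, Ash, and Ven on → Jor on.
Jor and Ven are on, so Bry fires (G5).
No rule produces Qor, and it is not given. Zan would need Ven and Sel (G3), but Sel never turns on.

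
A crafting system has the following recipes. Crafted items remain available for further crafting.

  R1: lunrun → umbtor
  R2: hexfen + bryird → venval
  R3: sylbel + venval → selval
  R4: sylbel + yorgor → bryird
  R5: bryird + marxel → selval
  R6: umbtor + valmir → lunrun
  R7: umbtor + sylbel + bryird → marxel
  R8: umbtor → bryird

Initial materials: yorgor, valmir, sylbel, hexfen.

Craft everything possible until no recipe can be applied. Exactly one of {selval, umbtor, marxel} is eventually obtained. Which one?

selval

Using R4, sylbel and yorgor make bryird.
Using R2, hexfen and bryird make venval.
Using R3, sylbel and venval make selval.
umbtor would need lunrun (R1), but lunrun is never obtained. marxel would need umbtor, sylbel, and bryird (R7), but umbtor is never obtained.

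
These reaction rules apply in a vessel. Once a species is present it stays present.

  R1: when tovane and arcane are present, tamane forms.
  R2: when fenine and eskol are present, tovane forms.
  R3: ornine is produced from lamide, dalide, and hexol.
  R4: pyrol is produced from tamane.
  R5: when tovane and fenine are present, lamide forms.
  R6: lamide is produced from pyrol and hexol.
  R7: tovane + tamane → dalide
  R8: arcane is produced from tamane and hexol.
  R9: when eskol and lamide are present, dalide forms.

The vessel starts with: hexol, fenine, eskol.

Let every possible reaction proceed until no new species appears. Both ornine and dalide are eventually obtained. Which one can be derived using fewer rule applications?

dalide: fenine and eskol present → tovane forms (R2). tovane and fenine present → lamide forms (R5). eskol and lamide present → dalide forms (R9). [3 rule applications]
ornine: fenine and eskol present → tovane forms (R2). tovane and fenine present → lamide forms (R5). eskol and lamide present → dalide forms (R9). lamide, dalide, and hexol present → ornine forms (R3). [4 rule applications]
dalide needs fewer.

dalide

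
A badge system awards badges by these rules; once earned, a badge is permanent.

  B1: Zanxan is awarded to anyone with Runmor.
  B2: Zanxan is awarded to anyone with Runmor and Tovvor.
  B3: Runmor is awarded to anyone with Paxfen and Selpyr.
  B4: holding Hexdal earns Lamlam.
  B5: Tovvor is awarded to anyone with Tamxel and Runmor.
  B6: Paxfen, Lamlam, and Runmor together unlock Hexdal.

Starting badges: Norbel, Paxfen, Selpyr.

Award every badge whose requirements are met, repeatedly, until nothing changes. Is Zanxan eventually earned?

With Paxfen and Selpyr, Runmor is earned (B3).
With Runmor, Zanxan is earned (B1).

Yes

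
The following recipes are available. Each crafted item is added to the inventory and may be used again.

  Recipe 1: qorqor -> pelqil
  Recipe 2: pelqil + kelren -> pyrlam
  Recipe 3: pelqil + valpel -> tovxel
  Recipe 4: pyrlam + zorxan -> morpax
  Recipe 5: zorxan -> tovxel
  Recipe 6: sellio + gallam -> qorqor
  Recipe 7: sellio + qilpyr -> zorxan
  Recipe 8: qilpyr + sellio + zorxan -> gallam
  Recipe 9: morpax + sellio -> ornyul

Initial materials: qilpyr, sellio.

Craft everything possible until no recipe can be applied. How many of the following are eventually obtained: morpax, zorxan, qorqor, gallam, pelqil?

Using Recipe 7, sellio and qilpyr make zorxan.
Using Recipe 8, qilpyr, sellio, and zorxan make gallam.
sellio + gallam -> qorqor (Recipe 6).
qorqor -> pelqil (Recipe 1).
morpax would need pyrlam and zorxan (Recipe 4), but pyrlam is never obtained.
zorxan: reached.
qorqor: reached.
gallam: reached.
pelqil: reached.
Reached: zorxan, qorqor, gallam, and pelqil — 4 of the 5.

4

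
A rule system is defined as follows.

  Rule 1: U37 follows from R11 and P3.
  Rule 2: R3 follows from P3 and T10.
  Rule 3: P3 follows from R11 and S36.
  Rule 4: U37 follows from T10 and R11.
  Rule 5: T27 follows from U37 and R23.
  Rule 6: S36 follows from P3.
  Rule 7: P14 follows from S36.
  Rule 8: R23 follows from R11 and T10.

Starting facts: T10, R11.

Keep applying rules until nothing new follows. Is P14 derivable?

P14 would need S36 (Rule 7), but S36 is never established.

No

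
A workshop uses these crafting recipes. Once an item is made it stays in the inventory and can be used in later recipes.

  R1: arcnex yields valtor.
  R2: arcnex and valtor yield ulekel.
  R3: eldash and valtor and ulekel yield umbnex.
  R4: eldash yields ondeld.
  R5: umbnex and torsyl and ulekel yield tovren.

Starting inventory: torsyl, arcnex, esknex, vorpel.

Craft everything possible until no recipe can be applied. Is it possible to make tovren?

No

tovren would need umbnex, torsyl, and ulekel (R5), but umbnex is never obtained.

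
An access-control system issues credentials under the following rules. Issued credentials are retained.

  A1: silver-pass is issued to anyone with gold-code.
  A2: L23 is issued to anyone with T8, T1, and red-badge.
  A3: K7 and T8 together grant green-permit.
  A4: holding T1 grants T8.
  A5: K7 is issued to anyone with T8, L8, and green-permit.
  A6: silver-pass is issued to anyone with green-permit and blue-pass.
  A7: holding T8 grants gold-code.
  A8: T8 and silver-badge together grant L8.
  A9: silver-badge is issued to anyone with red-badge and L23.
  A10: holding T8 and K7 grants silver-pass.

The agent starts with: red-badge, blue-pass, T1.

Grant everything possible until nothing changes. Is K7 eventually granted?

K7 would need T8, L8, and green-permit (A5), but green-permit is never granted.

No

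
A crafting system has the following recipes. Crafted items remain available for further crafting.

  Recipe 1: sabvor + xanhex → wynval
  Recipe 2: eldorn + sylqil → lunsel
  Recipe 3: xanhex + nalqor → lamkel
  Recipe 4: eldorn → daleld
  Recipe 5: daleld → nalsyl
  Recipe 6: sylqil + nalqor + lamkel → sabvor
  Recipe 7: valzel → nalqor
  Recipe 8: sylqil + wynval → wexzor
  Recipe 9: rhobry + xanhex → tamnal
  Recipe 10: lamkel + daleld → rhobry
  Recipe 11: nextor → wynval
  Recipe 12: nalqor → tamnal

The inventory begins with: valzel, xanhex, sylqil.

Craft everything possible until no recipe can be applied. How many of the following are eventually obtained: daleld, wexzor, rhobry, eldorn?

valzel → nalqor (Recipe 7).
Using Recipe 3, xanhex and nalqor make lamkel.
Using Recipe 6, sylqil, nalqor, and lamkel make sabvor.
Using Recipe 1, sabvor and xanhex make wynval.
Using Recipe 8, sylqil and wynval make wexzor.
daleld would need eldorn (Recipe 4), but eldorn is never obtained.
wexzor: reached.
rhobry would need lamkel and daleld (Recipe 10), but daleld is never obtained.
No rule produces eldorn, and it is not given.
Reached: wexzor — 1 of the 4.

1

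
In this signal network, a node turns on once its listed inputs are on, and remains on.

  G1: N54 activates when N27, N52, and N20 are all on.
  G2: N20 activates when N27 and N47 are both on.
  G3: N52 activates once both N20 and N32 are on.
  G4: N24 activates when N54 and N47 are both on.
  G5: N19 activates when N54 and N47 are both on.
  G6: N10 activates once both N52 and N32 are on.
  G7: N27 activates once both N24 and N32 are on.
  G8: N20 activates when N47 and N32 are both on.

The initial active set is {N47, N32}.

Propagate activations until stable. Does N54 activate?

No

N54 would need N27, N52, and N20 (G1), but N27 never turns on.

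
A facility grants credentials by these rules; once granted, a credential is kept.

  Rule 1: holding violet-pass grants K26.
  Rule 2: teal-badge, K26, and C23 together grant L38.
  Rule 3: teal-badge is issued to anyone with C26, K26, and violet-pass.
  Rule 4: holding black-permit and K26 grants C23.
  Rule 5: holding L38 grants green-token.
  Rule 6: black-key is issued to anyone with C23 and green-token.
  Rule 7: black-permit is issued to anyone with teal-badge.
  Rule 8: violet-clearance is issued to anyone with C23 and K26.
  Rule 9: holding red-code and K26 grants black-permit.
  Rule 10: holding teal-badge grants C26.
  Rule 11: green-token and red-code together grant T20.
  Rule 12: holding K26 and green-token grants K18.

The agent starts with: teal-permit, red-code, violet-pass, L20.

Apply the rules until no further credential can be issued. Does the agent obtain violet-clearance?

Holding violet-pass grants K26 (Rule 1).
Holding red-code and K26 grants black-permit (Rule 9).
Holding black-permit and K26 grants C23 (Rule 4).
Holding C23 and K26 grants violet-clearance (Rule 8).

Yes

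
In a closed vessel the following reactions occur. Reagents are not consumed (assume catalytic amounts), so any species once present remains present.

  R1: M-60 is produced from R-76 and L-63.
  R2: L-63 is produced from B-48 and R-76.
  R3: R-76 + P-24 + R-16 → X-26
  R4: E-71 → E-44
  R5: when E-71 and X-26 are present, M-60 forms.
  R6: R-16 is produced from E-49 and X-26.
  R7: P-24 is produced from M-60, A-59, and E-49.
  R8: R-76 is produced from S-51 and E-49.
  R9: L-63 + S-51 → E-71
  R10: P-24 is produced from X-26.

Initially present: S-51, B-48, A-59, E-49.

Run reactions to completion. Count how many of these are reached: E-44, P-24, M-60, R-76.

S-51 and E-49 present → R-76 forms (R8).
B-48 and R-76 present → L-63 forms (R2).
R-76 and L-63 present → M-60 forms (R1).
L-63 and S-51 present → E-71 forms (R9).
M-60, A-59, and E-49 present → P-24 forms (R7).
E-71 present → E-44 forms (R4).
E-44: reached.
P-24: reached.
M-60: reached.
R-76: reached.
All 4 are reached.

4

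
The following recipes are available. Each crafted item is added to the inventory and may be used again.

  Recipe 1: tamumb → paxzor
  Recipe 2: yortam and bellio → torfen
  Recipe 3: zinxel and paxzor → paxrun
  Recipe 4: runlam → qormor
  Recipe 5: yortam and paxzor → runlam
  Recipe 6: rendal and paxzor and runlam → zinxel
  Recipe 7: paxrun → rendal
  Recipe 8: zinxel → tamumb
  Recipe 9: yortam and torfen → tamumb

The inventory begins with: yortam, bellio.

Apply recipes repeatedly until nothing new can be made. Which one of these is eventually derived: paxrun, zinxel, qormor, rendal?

qormor

yortam and bellio → torfen (Recipe 2).
Using Recipe 9, yortam and torfen make tamumb.
tamumb → paxzor (Recipe 1).
Using Recipe 5, yortam and paxzor make runlam.
runlam → qormor (Recipe 4).
paxrun would need zinxel and paxzor (Recipe 3), but zinxel is never obtained. rendal would need paxrun (Recipe 7), but paxrun is never obtained. zinxel would need rendal, paxzor, and runlam (Recipe 6), but rendal is never obtained.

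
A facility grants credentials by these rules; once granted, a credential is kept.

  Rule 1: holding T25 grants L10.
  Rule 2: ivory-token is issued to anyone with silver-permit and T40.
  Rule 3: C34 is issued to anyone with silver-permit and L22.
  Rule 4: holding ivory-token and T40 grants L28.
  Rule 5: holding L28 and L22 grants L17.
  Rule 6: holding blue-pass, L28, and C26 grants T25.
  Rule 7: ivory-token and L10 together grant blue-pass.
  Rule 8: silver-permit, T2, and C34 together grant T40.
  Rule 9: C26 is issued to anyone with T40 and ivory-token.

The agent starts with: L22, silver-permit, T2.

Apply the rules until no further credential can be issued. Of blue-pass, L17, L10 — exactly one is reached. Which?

L17

Holding silver-permit and L22 grants C34 (Rule 3).
Holding silver-permit, T2, and C34 grants T40 (Rule 8).
Holding silver-permit and T40 grants ivory-token (Rule 2).
Holding ivory-token and T40 grants L28 (Rule 4).
Holding L28 and L22 grants L17 (Rule 5).
blue-pass would need ivory-token and L10 (Rule 7), but L10 is never granted. L10 would need T25 (Rule 1), but T25 is never granted.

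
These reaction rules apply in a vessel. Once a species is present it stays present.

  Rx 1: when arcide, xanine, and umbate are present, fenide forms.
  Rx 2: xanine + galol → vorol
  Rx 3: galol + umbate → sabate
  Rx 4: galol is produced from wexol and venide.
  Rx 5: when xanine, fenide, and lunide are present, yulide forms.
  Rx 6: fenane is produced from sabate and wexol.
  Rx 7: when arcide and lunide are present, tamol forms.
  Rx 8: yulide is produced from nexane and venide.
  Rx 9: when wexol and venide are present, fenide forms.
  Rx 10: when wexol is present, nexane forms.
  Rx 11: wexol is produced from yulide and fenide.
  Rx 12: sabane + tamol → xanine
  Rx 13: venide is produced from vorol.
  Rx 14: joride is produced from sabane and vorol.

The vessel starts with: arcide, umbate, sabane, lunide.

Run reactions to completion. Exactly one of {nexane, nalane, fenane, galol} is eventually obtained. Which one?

arcide and lunide present → tamol forms (Rx 7).
sabane and tamol present → xanine forms (Rx 12).
arcide, xanine, and umbate present → fenide forms (Rx 1).
xanine, fenide, and lunide present → yulide forms (Rx 5).
yulide and fenide present → wexol forms (Rx 11).
wexol present → nexane forms (Rx 10).
fenane would need sabate and wexol (Rx 6), but sabate never forms. No rule produces nalane, and it is not given. galol would need wexol and venide (Rx 4), but venide never forms.

nexane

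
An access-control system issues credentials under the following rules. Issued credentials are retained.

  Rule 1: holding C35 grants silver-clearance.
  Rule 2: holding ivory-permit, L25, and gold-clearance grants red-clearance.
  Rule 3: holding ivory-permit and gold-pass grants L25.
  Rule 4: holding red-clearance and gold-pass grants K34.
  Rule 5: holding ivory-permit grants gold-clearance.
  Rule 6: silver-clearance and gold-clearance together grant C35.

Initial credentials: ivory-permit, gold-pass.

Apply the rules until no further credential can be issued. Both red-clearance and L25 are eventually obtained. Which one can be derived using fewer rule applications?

L25

L25: Holding ivory-permit and gold-pass grants L25 (Rule 3). [1 rule application]
red-clearance: Holding ivory-permit grants gold-clearance (Rule 5). Holding ivory-permit and gold-pass grants L25 (Rule 3). Holding ivory-permit, L25, and gold-clearance grants red-clearance (Rule 2). [3 rule applications]
L25 needs fewer.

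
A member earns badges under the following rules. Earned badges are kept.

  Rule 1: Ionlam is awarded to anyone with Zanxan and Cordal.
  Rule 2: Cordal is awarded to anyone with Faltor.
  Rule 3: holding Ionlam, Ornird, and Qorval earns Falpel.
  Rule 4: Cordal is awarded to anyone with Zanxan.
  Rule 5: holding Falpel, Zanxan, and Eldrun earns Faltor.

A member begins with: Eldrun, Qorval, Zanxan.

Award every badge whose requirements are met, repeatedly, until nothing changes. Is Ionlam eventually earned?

Yes

With Zanxan, Cordal is earned (Rule 4).
With Zanxan and Cordal, Ionlam is earned (Rule 1).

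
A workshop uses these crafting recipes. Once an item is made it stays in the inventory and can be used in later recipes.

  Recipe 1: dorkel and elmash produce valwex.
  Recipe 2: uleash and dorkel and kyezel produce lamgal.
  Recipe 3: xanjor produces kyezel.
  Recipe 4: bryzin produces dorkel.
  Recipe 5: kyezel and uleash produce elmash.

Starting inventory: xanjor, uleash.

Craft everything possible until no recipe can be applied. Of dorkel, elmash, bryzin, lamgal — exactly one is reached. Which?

elmash

Using Recipe 3, xanjor makes kyezel.
Using Recipe 5, kyezel and uleash make elmash.
No rule produces bryzin, and it is not given. lamgal would need uleash, dorkel, and kyezel (Recipe 2), but dorkel is never obtained. dorkel would need bryzin (Recipe 4), but bryzin is never obtained.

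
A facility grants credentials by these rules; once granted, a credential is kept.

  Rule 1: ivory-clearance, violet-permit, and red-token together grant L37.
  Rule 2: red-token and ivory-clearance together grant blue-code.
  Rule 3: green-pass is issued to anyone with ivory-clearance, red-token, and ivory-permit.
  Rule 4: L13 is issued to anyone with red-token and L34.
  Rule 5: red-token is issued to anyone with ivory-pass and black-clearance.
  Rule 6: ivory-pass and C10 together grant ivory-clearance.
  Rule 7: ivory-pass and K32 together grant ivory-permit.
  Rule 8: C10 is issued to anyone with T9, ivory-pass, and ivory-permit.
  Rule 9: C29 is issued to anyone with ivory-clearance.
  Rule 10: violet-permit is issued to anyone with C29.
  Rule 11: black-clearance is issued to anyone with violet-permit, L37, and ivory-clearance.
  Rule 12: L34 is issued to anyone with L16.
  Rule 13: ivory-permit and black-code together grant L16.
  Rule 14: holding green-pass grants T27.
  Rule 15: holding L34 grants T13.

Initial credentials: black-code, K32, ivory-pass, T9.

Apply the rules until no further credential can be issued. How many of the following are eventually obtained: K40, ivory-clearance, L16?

2

Holding ivory-pass and K32 grants ivory-permit (Rule 7).
Holding ivory-permit and black-code grants L16 (Rule 13).
Holding T9, ivory-pass, and ivory-permit grants C10 (Rule 8).
Holding ivory-pass and C10 grants ivory-clearance (Rule 6).
No rule produces K40, and it is not given.
ivory-clearance: reached.
L16: reached.
Reached: ivory-clearance and L16 — 2 of the 3.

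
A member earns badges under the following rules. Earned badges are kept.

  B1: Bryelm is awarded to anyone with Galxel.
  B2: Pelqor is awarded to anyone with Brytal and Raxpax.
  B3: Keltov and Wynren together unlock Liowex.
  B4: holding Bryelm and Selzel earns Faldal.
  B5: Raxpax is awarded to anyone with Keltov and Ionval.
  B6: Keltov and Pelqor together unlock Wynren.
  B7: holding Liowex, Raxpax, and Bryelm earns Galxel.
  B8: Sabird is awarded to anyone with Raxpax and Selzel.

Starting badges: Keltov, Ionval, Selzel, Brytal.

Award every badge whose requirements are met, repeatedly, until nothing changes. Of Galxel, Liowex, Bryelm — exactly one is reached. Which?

With Keltov and Ionval, Raxpax is earned (B5).
With Brytal and Raxpax, Pelqor is earned (B2).
With Keltov and Pelqor, Wynren is earned (B6).
With Keltov and Wynren, Liowex is earned (B3).
Bryelm would need Galxel (B1), but Galxel is never earned. Galxel would need Liowex, Raxpax, and Bryelm (B7), but Bryelm is never earned.

Liowex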